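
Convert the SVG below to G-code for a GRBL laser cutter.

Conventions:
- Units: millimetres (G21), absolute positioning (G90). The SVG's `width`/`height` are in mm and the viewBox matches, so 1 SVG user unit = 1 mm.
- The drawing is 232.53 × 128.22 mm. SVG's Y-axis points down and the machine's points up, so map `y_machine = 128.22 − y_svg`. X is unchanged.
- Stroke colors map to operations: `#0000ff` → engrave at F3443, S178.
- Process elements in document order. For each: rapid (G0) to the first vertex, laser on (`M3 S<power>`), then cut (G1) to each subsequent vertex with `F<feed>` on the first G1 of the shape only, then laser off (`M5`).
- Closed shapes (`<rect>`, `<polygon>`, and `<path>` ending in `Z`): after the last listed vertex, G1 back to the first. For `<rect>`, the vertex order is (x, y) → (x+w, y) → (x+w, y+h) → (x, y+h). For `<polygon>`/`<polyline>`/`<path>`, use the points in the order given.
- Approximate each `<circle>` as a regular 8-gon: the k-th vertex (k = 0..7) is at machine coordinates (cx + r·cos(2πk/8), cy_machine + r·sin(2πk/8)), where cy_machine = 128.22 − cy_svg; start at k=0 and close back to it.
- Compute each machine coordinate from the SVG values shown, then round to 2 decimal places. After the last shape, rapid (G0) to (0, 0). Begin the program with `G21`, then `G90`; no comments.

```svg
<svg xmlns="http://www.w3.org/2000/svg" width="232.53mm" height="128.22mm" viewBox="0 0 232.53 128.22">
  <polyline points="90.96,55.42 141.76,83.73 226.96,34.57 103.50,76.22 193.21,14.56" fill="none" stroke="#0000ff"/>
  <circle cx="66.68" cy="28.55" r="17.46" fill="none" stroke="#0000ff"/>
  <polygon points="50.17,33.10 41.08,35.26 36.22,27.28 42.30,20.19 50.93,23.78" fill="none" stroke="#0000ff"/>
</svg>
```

1 u = 1 mm; y_m = 128.22 − y.

[1] `<polyline>` open polyline, #0000ff→engrave S178 F3443: (90.96,72.80) → (141.76,44.49) → (226.96,93.65) → (103.50,52.00) → (193.21,113.66)

[2] `<circle>` circle, #0000ff→engrave S178 F3443: (84.14,99.67) → (79.03,112.02) → (66.68,117.13) → (54.33,112.02) → (49.22,99.67) → (54.33,87.32) → (66.68,82.21) → (79.03,87.32) → (84.14,99.67) (closed)

[3] `<polygon>` regular polygon, #0000ff→engrave S178 F3443: (50.17,95.12) → (41.08,92.96) → (36.22,100.94) → (42.30,108.03) → (50.93,104.44) → (50.17,95.12) (closed)

G21
G90
G0 X90.96 Y72.80
M3 S178
G1 X141.76 Y44.49 F3443
G1 X226.96 Y93.65
G1 X103.50 Y52.00
G1 X193.21 Y113.66
M5
G0 X84.14 Y99.67
M3 S178
G1 X79.03 Y112.02 F3443
G1 X66.68 Y117.13
G1 X54.33 Y112.02
G1 X49.22 Y99.67
G1 X54.33 Y87.32
G1 X66.68 Y82.21
G1 X79.03 Y87.32
G1 X84.14 Y99.67
M5
G0 X50.17 Y95.12
M3 S178
G1 X41.08 Y92.96 F3443
G1 X36.22 Y100.94
G1 X42.30 Y108.03
G1 X50.93 Y104.44
G1 X50.17 Y95.12
M5
G0 X0.00 Y0.00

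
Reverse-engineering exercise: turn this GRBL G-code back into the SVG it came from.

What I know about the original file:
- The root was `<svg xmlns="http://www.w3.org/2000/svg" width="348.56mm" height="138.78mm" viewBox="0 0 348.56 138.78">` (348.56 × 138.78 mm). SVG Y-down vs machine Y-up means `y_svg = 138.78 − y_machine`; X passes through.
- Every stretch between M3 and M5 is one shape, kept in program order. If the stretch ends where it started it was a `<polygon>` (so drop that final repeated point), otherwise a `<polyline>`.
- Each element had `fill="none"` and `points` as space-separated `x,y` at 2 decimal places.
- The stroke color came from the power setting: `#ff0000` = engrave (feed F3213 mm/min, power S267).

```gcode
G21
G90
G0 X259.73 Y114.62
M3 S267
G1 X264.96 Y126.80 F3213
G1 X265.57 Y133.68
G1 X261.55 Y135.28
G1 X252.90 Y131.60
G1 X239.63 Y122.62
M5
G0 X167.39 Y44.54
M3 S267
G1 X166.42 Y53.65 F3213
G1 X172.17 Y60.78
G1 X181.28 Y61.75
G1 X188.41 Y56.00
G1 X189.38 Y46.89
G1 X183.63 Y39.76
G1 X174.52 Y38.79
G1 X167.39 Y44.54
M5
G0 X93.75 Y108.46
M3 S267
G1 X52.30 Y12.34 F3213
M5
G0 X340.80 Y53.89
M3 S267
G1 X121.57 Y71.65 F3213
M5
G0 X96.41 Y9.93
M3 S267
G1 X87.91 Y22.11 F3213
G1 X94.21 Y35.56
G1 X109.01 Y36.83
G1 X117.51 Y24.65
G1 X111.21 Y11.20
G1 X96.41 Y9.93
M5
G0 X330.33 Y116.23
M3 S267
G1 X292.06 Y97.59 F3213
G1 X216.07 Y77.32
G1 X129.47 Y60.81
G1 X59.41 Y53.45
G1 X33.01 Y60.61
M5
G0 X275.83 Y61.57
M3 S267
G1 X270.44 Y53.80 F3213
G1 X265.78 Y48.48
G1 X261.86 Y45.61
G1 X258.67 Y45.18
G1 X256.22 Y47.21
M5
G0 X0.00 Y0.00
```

<svg xmlns="http://www.w3.org/2000/svg" width="348.56mm" height="138.78mm" viewBox="0 0 348.56 138.78">
  <polyline points="259.73,24.16 264.96,11.98 265.57,5.10 261.55,3.50 252.90,7.18 239.63,16.16" fill="none" stroke="#ff0000"/>
  <polygon points="167.39,94.24 166.42,85.13 172.17,78.00 181.28,77.03 188.41,82.78 189.38,91.89 183.63,99.02 174.52,99.99" fill="none" stroke="#ff0000"/>
  <polyline points="93.75,30.32 52.30,126.44" fill="none" stroke="#ff0000"/>
  <polyline points="340.80,84.89 121.57,67.13" fill="none" stroke="#ff0000"/>
  <polygon points="96.41,128.85 87.91,116.67 94.21,103.22 109.01,101.95 117.51,114.13 111.21,127.58" fill="none" stroke="#ff0000"/>
  <polyline points="330.33,22.55 292.06,41.19 216.07,61.46 129.47,77.97 59.41,85.33 33.01,78.17" fill="none" stroke="#ff0000"/>
  <polyline points="275.83,77.21 270.44,84.98 265.78,90.30 261.86,93.17 258.67,93.60 256.22,91.57" fill="none" stroke="#ff0000"/>
</svg>

Machine Y-up, SVG Y-down with viewBox height 138.78, so y_svg = 138.78 − y_machine; X carries over. Every run uses S267, so all elements get stroke `#ff0000` (engrave).

Run 1: The run is open, so emit a `<polyline>` with points (Y-flipped): 259.73,24.16 264.96,11.98 265.57,5.10 261.55,3.50 252.90,7.18 239.63,16.16.

Run 2: The run returns to its start, so emit a `<polygon>` with points (Y-flipped): 167.39,94.24 166.42,85.13 172.17,78.00 181.28,77.03 188.41,82.78 189.38,91.89 183.63,99.02 174.52,99.99.

Run 3: The run is open, so emit a `<polyline>` with points (Y-flipped): 93.75,30.32 52.30,126.44.

Run 4: The run is open, so emit a `<polyline>` with points (Y-flipped): 340.80,84.89 121.57,67.13.

Run 5: The run returns to its start, so emit a `<polygon>` with points (Y-flipped): 96.41,128.85 87.91,116.67 94.21,103.22 109.01,101.95 117.51,114.13 111.21,127.58.

Run 6: The run is open, so emit a `<polyline>` with points (Y-flipped): 330.33,22.55 292.06,41.19 216.07,61.46 129.47,77.97 59.41,85.33 33.01,78.17.

Run 7: The run is open, so emit a `<polyline>` with points (Y-flipped): 275.83,77.21 270.44,84.98 265.78,90.30 261.86,93.17 258.67,93.60 256.22,91.57.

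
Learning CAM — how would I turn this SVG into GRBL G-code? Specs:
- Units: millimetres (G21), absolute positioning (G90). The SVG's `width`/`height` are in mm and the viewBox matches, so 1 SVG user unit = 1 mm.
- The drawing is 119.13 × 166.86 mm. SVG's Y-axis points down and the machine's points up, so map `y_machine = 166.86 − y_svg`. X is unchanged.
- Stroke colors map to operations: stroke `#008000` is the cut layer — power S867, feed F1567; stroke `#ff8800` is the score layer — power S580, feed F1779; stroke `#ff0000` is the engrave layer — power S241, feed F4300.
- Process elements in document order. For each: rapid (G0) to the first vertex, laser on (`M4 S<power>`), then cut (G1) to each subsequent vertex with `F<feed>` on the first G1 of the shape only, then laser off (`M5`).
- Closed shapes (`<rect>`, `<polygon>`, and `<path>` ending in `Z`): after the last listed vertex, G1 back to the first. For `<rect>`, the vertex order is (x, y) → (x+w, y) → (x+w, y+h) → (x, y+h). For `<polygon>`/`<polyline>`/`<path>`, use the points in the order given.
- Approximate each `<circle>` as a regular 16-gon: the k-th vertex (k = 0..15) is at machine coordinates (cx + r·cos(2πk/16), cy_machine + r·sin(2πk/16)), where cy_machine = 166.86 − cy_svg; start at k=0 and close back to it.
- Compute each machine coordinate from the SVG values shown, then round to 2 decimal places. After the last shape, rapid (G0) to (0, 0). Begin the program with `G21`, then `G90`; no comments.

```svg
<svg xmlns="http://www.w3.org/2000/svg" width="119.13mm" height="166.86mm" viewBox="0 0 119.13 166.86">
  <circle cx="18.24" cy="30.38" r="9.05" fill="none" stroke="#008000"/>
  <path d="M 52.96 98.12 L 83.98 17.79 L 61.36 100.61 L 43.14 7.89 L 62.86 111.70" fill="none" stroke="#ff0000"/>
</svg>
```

G21
G90
G0 X27.29 Y136.48
M4 S867
G1 X26.60 Y139.94 F1567
G1 X24.64 Y142.88
G1 X21.70 Y144.84
G1 X18.24 Y145.53
G1 X14.78 Y144.84
G1 X11.84 Y142.88
G1 X9.88 Y139.94
G1 X9.19 Y136.48
G1 X9.88 Y133.02
G1 X11.84 Y130.08
G1 X14.78 Y128.12
G1 X18.24 Y127.43
G1 X21.70 Y128.12
G1 X24.64 Y130.08
G1 X26.60 Y133.02
G1 X27.29 Y136.48
M5
G0 X52.96 Y68.74
M4 S241
G1 X83.98 Y149.07 F4300
G1 X61.36 Y66.25
G1 X43.14 Y158.97
G1 X62.86 Y55.16
M5
G0 X0.00 Y0.00

Since the viewBox matches the mm dimensions, user units are millimetres directly. The only transform is the Y-flip y_m = 166.86 − y_svg.

Shape 1 is a circle drawn with `<circle>`. Its stroke #008000 means cut at S867, F1567. After flipping Y the toolpath is (27.29,136.48) → (26.60,139.94) → (24.64,142.88) → (21.70,144.84) → (18.24,145.53) → (14.78,144.84) → (11.84,142.88) → (9.88,139.94) → (9.19,136.48) → (9.88,133.02) → (11.84,130.08) → (14.78,128.12) → (18.24,127.43) → (21.70,128.12) → (24.64,130.08) → (26.60,133.02) → (27.29,136.48), returning to the start.

Shape 2 is a open polyline drawn with `<path>`. Its stroke #ff0000 means engrave at S241, F4300. After flipping Y the toolpath is (52.96,68.74) → (83.98,149.07) → (61.36,66.25) → (43.14,158.97) → (62.86,55.16).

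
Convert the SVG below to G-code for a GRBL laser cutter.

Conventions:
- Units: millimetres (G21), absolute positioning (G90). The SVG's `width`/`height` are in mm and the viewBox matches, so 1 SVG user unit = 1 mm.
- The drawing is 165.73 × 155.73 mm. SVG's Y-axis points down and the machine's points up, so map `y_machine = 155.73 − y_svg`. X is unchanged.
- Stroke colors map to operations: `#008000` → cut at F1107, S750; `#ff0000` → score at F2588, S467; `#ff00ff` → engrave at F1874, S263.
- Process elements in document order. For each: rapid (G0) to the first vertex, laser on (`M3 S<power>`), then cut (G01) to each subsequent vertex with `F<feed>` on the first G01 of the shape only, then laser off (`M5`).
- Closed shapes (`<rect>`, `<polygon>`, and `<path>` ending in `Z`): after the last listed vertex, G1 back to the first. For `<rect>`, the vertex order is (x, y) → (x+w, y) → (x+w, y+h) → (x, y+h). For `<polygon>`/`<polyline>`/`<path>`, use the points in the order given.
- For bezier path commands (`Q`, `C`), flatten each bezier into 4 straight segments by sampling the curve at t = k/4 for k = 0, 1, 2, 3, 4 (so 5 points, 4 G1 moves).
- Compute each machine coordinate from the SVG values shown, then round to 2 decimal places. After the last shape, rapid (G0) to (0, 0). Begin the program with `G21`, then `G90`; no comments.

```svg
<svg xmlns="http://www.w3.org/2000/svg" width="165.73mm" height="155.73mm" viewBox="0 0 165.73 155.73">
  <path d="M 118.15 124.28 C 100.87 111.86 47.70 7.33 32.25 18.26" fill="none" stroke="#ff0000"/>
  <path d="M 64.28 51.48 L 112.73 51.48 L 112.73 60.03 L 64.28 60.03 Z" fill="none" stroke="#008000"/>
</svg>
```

G21
G90
G0 X118.15 Y31.45
M3 S467
G01 X99.61 Y54.79 F2588
G01 X74.51 Y93.22
G01 X49.76 Y127.26
G01 X32.25 Y137.47
M5
G0 X64.28 Y104.25
M3 S750
G01 X112.73 Y104.25 F1107
G01 X112.73 Y95.70
G01 X64.28 Y95.70
G01 X64.28 Y104.25
M5
G0 X0.00 Y0.00

viewBox `0 0 165.73 155.73` with mm width/height → 1 unit = 1 mm. Flip: y_m = 155.73 − y_svg.

**Shape 1** — `<path>` cubic bezier, stroke `#ff0000` → score (S467, F2588). Control points (SVG): P0=(118.15,124.28), P1=(100.87,111.86), P2=(47.70,7.33), P3=(32.25,18.26); sampled at t=k/4. Machine vertices: (118.15,31.45) → (99.61,54.79) → (74.51,93.22) → (49.76,127.26) → (32.25,137.47). Open path.

**Shape 2** — `<path>` rectangle, stroke `#008000` → cut (S750, F1107). Machine vertices: (64.28,104.25) → (112.73,104.25) → (112.73,95.70) → (64.28,95.70) → (64.28,104.25). Closed: final G1 returns to the first vertex.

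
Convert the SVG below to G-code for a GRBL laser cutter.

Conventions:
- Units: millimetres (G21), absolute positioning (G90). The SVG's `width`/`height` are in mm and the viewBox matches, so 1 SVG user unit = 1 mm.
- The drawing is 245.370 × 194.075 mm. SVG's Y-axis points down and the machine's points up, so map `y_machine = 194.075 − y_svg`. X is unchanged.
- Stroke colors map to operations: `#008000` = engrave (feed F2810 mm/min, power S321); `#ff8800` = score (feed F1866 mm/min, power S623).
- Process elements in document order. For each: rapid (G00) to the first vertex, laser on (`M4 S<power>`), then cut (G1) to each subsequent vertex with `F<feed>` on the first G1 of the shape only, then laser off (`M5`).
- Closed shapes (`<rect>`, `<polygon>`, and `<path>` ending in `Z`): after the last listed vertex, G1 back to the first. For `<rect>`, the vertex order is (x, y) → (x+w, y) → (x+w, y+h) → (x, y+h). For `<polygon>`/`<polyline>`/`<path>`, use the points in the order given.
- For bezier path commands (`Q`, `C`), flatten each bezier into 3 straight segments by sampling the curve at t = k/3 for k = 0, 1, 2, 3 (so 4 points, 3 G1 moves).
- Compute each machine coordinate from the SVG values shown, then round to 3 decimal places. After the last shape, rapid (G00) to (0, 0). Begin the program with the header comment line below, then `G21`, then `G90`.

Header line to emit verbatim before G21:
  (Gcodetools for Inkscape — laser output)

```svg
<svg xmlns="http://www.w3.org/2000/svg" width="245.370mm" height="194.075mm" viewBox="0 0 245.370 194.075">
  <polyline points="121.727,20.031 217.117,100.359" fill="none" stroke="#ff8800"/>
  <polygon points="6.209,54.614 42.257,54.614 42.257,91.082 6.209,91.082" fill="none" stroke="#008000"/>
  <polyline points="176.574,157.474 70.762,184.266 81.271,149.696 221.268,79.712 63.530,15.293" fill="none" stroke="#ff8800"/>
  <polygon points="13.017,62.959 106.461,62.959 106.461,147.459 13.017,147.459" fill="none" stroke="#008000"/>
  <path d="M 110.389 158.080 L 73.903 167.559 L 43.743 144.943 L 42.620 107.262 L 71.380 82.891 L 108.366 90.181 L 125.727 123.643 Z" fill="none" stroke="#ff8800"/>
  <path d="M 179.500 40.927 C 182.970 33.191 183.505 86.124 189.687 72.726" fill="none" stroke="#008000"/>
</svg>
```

(Gcodetools for Inkscape — laser output)
G21
G90
G00 X121.727 Y174.044
M4 S623
G1 X217.117 Y93.716 F1866
M5
G00 X6.209 Y139.461
M4 S321
G1 X42.257 Y139.461 F2810
G1 X42.257 Y102.993
G1 X6.209 Y102.993
G1 X6.209 Y139.461
M5
G00 X176.574 Y36.601
M4 S623
G1 X70.762 Y9.809 F1866
G1 X81.271 Y44.379
G1 X221.268 Y114.363
G1 X63.530 Y178.782
M5
G00 X13.017 Y131.116
M4 S321
G1 X106.461 Y131.116 F2810
G1 X106.461 Y46.616
G1 X13.017 Y46.616
G1 X13.017 Y131.116
M5
G00 X110.389 Y35.995
M4 S623
G1 X73.903 Y26.516 F1866
G1 X43.743 Y49.132
G1 X42.620 Y86.813
G1 X71.380 Y111.184
G1 X108.366 Y103.894
G1 X125.727 Y70.432
G1 X110.389 Y35.995
M5
G00 X179.500 Y153.148
M4 S321
G1 X182.310 Y145.365 F2810
G1 X185.069 Y125.358
G1 X189.687 Y121.349
M5
G00 X0.000 Y0.000

viewBox `0 0 245.370 194.075` with mm width/height → 1 unit = 1 mm. Flip: y_m = 194.075 − y_svg.

**Shape 1** — `<polyline>` line segment, stroke `#ff8800` → score (S623, F1866). Machine vertices: (121.727,174.044) → (217.117,93.716). Open path.

**Shape 2** — `<polygon>` rectangle, stroke `#008000` → engrave (S321, F2810). Machine vertices: (6.209,139.461) → (42.257,139.461) → (42.257,102.993) → (6.209,102.993) → (6.209,139.461). Closed: final G1 returns to the first vertex.

**Shape 3** — `<polyline>` open polyline, stroke `#ff8800` → score (S623, F1866). Machine vertices: (176.574,36.601) → (70.762,9.809) → (81.271,44.379) → (221.268,114.363) → (63.530,178.782). Open path.

**Shape 4** — `<polygon>` rectangle, stroke `#008000` → engrave (S321, F2810). Machine vertices: (13.017,131.116) → (106.461,131.116) → (106.461,46.616) → (13.017,46.616) → (13.017,131.116). Closed: final G1 returns to the first vertex.

**Shape 5** — `<path>` regular polygon, stroke `#ff8800` → score (S623, F1866). Machine vertices: (110.389,35.995) → (73.903,26.516) → (43.743,49.132) → (42.620,86.813) → (71.380,111.184) → (108.366,103.894) → (125.727,70.432) → (110.389,35.995). Closed: final G1 returns to the first vertex.

**Shape 6** — `<path>` cubic bezier, stroke `#008000` → engrave (S321, F2810). Control points (SVG): P0=(179.500,40.927), P1=(182.970,33.191), P2=(183.505,86.124), P3=(189.687,72.726); sampled at t=k/3. Machine vertices: (179.500,153.148) → (182.310,145.365) → (185.069,125.358) → (189.687,121.349). Open path.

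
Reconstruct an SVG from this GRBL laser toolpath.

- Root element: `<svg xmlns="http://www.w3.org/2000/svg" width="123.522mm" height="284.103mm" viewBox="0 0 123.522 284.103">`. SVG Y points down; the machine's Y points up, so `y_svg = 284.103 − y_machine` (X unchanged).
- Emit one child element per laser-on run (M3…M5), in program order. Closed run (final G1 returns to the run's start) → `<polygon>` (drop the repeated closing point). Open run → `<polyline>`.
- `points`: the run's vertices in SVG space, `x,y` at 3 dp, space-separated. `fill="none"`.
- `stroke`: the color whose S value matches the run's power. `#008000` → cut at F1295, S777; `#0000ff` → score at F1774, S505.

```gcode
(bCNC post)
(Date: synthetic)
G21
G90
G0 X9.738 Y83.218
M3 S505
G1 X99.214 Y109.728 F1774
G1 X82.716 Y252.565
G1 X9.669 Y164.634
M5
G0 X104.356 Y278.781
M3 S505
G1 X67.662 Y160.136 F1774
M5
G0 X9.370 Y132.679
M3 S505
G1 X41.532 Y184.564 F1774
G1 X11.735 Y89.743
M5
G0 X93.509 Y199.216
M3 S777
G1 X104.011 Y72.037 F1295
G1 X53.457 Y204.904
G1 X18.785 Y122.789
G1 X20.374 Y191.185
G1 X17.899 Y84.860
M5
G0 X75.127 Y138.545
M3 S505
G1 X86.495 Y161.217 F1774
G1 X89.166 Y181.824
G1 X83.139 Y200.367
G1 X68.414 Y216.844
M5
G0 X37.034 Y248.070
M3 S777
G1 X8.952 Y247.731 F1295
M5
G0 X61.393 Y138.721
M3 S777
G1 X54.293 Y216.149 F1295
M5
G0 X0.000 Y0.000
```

<svg xmlns="http://www.w3.org/2000/svg" width="123.522mm" height="284.103mm" viewBox="0 0 123.522 284.103">
  <polyline points="9.738,200.885 99.214,174.375 82.716,31.538 9.669,119.469" fill="none" stroke="#0000ff"/>
  <polyline points="104.356,5.322 67.662,123.967" fill="none" stroke="#0000ff"/>
  <polyline points="9.370,151.424 41.532,99.539 11.735,194.360" fill="none" stroke="#0000ff"/>
  <polyline points="93.509,84.887 104.011,212.066 53.457,79.199 18.785,161.314 20.374,92.918 17.899,199.243" fill="none" stroke="#008000"/>
  <polyline points="75.127,145.558 86.495,122.886 89.166,102.279 83.139,83.736 68.414,67.259" fill="none" stroke="#0000ff"/>
  <polyline points="37.034,36.033 8.952,36.372" fill="none" stroke="#008000"/>
  <polyline points="61.393,145.382 54.293,67.954" fill="none" stroke="#008000"/>
</svg>

y_svg = 284.103 − y_m.

[1] S505→`#0000ff` (score); open run; points: 9.738,200.885 99.214,174.375 82.716,31.538 9.669,119.469

[2] S505→`#0000ff` (score); open run; points: 104.356,5.322 67.662,123.967

[3] S505→`#0000ff` (score); open run; points: 9.370,151.424 41.532,99.539 11.735,194.360

[4] S777→`#008000` (cut); open run; points: 93.509,84.887 104.011,212.066 53.457,79.199 18.785,161.314 20.374,92.918 17.899,199.243

[5] S505→`#0000ff` (score); open run; points: 75.127,145.558 86.495,122.886 89.166,102.279 83.139,83.736 68.414,67.259

[6] S777→`#008000` (cut); open run; points: 37.034,36.033 8.952,36.372

[7] S777→`#008000` (cut); open run; points: 61.393,145.382 54.293,67.954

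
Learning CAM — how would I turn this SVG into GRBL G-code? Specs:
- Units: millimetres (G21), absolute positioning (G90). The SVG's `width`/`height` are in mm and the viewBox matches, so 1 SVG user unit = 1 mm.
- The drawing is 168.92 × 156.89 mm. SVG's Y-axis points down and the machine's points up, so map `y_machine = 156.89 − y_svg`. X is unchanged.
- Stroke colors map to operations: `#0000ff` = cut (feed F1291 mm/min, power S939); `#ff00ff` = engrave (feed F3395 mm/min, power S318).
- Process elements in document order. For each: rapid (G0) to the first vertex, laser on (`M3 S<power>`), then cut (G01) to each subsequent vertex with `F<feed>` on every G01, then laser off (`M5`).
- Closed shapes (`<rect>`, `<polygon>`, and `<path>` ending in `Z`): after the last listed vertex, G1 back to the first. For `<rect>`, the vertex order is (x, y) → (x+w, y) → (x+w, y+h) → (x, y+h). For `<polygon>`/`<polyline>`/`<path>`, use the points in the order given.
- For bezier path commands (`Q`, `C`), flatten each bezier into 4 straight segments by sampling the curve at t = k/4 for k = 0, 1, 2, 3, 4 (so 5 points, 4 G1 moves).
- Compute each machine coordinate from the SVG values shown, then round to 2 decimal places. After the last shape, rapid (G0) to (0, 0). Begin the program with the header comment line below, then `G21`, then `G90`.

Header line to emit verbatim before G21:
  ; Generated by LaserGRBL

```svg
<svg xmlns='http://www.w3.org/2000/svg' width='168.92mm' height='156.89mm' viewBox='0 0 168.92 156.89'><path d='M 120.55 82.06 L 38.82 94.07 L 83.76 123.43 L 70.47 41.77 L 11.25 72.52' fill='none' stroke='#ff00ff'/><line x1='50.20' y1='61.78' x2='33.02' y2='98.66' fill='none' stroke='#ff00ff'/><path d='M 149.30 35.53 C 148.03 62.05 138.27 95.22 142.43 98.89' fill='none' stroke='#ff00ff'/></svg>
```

1 u = 1 mm; y_m = 156.89 − y.

[1] `<path>` open polyline, #ff00ff→engrave S318 F3395: (120.55,74.83) → (38.82,62.82) → (83.76,33.46) → (70.47,115.12) → (11.25,84.37)

[2] `<line>` line segment, #ff00ff→engrave S318 F3395: (50.20,95.11) → (33.02,58.23)

[3] `<path>` cubic bezier, #ff00ff→engrave S318 F3395: (149.30,121.36) → (147.11,100.79) → (143.83,81.11) → (141.57,65.72) → (142.43,58.00)

; Generated by LaserGRBL
G21
G90
G0 X120.55 Y74.83
M3 S318
G01 X38.82 Y62.82 F3395
G01 X83.76 Y33.46 F3395
G01 X70.47 Y115.12 F3395
G01 X11.25 Y84.37 F3395
M5
G0 X50.20 Y95.11
M3 S318
G01 X33.02 Y58.23 F3395
M5
G0 X149.30 Y121.36
M3 S318
G01 X147.11 Y100.79 F3395
G01 X143.83 Y81.11 F3395
G01 X141.57 Y65.72 F3395
G01 X142.43 Y58.00 F3395
M5
G0 X0.00 Y0.00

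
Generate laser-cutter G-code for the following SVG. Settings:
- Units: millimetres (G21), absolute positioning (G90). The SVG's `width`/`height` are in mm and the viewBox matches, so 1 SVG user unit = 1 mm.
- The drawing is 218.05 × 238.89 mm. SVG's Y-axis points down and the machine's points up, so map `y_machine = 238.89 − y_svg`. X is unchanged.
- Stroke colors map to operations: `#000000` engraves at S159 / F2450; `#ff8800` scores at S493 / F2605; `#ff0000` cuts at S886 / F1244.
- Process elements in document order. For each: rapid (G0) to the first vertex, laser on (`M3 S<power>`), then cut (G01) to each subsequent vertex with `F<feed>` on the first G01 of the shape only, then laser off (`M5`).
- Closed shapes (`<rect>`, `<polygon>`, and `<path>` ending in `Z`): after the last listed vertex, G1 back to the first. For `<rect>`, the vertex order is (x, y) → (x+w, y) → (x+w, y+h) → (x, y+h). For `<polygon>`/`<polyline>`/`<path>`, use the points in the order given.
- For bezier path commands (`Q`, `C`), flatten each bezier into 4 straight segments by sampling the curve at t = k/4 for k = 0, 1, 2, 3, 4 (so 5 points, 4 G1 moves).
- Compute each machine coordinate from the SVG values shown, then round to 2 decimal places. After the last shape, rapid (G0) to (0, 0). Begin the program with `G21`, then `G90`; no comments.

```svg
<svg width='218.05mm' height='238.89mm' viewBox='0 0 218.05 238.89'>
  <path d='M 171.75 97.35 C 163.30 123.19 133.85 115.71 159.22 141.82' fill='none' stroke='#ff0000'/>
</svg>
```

1 u = 1 mm; y_m = 238.89 − y.

[1] `<path>` cubic bezier, #ff0000→cut S886 F1244: (171.75,141.54) → (162.66,127.36) → (152.80,119.41) → (149.29,111.40) → (159.22,97.07)

G21
G90
G0 X171.75 Y141.54
M3 S886
G01 X162.66 Y127.36 F1244
G01 X152.80 Y119.41
G01 X149.29 Y111.40
G01 X159.22 Y97.07
M5
G0 X0.00 Y0.00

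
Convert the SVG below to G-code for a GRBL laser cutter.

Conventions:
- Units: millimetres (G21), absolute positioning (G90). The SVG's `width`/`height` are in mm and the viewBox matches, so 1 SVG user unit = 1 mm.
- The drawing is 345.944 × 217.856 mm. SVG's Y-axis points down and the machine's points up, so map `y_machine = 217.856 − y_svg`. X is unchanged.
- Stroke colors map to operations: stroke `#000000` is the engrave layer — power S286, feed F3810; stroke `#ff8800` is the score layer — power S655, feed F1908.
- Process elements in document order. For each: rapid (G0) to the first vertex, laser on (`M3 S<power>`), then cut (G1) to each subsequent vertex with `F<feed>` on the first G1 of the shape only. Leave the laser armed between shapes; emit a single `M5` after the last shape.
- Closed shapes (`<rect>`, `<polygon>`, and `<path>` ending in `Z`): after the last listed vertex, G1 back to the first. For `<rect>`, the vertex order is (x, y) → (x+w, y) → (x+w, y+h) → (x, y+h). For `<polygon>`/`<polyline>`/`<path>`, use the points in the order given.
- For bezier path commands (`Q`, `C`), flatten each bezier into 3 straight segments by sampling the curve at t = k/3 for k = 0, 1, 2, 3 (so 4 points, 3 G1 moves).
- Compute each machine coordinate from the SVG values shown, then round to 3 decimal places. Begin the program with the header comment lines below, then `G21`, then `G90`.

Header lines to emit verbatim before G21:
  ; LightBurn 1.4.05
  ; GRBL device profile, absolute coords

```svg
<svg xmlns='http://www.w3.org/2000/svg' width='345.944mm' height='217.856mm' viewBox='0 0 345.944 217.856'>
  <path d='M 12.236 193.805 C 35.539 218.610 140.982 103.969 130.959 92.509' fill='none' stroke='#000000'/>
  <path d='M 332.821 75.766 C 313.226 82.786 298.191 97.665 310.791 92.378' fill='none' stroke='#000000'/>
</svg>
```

viewBox `0 0 345.944 217.856` with mm width/height → 1 unit = 1 mm. Flip: y_m = 217.856 − y_svg.

**Shape 1** — `<path>` cubic bezier, stroke `#000000` → engrave (S286, F3810). Control points (SVG): P0=(12.236,193.805), P1=(35.539,218.610), P2=(140.982,103.969), P3=(130.959,92.509); sampled at t=k/3. Machine vertices: (12.236,24.051) → (55.600,36.742) → (109.812,88.480) → (130.959,125.347). Open path.

**Shape 2** — `<path>` cubic bezier, stroke `#000000` → engrave (S286, F3810). Control points (SVG): P0=(332.821,75.766), P1=(313.226,82.786), P2=(298.191,97.665), P3=(310.791,92.378); sampled at t=k/3. Machine vertices: (332.821,142.090) → (315.601,133.488) → (306.548,125.875) → (310.791,125.478). Open path.

; LightBurn 1.4.05
; GRBL device profile, absolute coords
G21
G90
G0 X12.236 Y24.051
M3 S286
G1 X55.600 Y36.742 F3810
G1 X109.812 Y88.480
G1 X130.959 Y125.347
G0 X332.821 Y142.090
M3 S286
G1 X315.601 Y133.488 F3810
G1 X306.548 Y125.875
G1 X310.791 Y125.478
M5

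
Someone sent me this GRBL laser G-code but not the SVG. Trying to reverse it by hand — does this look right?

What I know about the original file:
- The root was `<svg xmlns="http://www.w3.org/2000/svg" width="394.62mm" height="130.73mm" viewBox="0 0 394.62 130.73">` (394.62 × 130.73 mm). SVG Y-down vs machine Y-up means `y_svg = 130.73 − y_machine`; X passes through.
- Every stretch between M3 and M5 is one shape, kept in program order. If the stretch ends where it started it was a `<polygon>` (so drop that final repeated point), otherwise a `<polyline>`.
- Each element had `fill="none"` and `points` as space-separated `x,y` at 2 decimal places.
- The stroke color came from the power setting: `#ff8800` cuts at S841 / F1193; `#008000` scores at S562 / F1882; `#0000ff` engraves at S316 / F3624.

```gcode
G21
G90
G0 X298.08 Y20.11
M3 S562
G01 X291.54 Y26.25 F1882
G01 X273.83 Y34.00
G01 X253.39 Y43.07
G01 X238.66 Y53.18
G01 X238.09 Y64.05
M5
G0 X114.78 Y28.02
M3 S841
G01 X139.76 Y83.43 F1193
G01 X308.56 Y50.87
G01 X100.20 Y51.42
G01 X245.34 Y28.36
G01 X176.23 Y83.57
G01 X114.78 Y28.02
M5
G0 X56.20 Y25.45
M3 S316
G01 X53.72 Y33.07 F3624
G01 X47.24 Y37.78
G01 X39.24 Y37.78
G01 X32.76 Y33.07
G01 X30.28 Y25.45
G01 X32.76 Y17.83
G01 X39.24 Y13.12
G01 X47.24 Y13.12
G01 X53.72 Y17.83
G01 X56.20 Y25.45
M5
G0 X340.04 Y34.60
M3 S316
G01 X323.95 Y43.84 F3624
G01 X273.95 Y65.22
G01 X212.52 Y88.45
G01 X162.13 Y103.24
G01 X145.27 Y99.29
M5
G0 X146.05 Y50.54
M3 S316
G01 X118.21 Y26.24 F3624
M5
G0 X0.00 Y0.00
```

<svg xmlns="http://www.w3.org/2000/svg" width="394.62mm" height="130.73mm" viewBox="0 0 394.62 130.73">
  <polyline points="298.08,110.62 291.54,104.48 273.83,96.73 253.39,87.66 238.66,77.55 238.09,66.68" fill="none" stroke="#008000"/>
  <polygon points="114.78,102.71 139.76,47.30 308.56,79.86 100.20,79.31 245.34,102.37 176.23,47.16" fill="none" stroke="#ff8800"/>
  <polygon points="56.20,105.28 53.72,97.66 47.24,92.95 39.24,92.95 32.76,97.66 30.28,105.28 32.76,112.90 39.24,117.61 47.24,117.61 53.72,112.90" fill="none" stroke="#0000ff"/>
  <polyline points="340.04,96.13 323.95,86.89 273.95,65.51 212.52,42.28 162.13,27.49 145.27,31.44" fill="none" stroke="#0000ff"/>
  <polyline points="146.05,80.19 118.21,104.49" fill="none" stroke="#0000ff"/>
</svg>

Machine Y-up, SVG Y-down with viewBox height 130.73, so y_svg = 130.73 − y_machine; X carries over.

Run 1: the run's S562 means `#008000` (score). The run is open, so emit a `<polyline>` with points (Y-flipped): 298.08,110.62 291.54,104.48 273.83,96.73 253.39,87.66 238.66,77.55 238.09,66.68.

Run 2: S841 ⇒ cut layer `#ff8800`. The run returns to its start, so emit a `<polygon>` with points (Y-flipped): 114.78,102.71 139.76,47.30 308.56,79.86 100.20,79.31 245.34,102.37 176.23,47.16.

Run 3: S316 ⇒ engrave layer `#0000ff`. The run returns to its start, so emit a `<polygon>` with points (Y-flipped): 56.20,105.28 53.72,97.66 47.24,92.95 39.24,92.95 32.76,97.66 30.28,105.28 32.76,112.90 39.24,117.61 47.24,117.61 53.72,112.90.

Run 4: the run's S316 means `#0000ff` (engrave). The run is open, so emit a `<polyline>` with points (Y-flipped): 340.04,96.13 323.95,86.89 273.95,65.51 212.52,42.28 162.13,27.49 145.27,31.44.

Run 5: power S316 maps to stroke `#0000ff` (engrave). The run is open, so emit a `<polyline>` with points (Y-flipped): 146.05,80.19 118.21,104.49.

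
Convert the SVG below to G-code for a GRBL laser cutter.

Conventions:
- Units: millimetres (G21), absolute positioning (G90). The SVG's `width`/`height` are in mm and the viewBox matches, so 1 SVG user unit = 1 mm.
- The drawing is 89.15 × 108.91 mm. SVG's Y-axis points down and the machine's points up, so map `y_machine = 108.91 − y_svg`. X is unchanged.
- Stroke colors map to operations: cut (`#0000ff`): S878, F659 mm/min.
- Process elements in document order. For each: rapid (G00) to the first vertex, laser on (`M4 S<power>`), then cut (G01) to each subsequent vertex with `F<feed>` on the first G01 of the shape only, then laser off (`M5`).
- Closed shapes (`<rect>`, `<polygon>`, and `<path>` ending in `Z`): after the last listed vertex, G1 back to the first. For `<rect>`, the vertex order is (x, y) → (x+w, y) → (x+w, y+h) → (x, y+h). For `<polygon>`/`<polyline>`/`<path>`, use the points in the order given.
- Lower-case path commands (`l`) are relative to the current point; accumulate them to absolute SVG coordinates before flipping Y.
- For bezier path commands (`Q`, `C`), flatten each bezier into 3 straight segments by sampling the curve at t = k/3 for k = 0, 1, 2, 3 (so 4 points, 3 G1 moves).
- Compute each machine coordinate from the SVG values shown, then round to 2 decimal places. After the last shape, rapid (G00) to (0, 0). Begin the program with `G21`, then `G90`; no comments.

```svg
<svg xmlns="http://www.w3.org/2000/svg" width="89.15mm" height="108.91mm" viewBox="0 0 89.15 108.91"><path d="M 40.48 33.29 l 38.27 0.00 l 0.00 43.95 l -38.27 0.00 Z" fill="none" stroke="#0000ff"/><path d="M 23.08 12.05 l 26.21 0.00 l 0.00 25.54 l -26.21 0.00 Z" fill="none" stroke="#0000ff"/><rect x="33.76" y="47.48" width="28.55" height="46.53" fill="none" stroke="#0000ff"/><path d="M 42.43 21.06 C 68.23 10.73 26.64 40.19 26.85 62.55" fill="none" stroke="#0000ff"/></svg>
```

G21
G90
G00 X40.48 Y75.62
M4 S878
G01 X78.75 Y75.62 F659
G01 X78.75 Y31.67
G01 X40.48 Y31.67
G01 X40.48 Y75.62
M5
G00 X23.08 Y96.86
M4 S878
G01 X49.29 Y96.86 F659
G01 X49.29 Y71.32
G01 X23.08 Y71.32
G01 X23.08 Y96.86
M5
G00 X33.76 Y61.43
M4 S878
G01 X62.31 Y61.43 F659
G01 X62.31 Y14.90
G01 X33.76 Y14.90
G01 X33.76 Y61.43
M5
G00 X42.43 Y87.85
M4 S878
G01 X49.81 Y86.65 F659
G01 X36.53 Y69.35
G01 X26.85 Y46.36
M5
G00 X0.00 Y0.00

1 u = 1 mm; y_m = 108.91 − y.

[1] `<path>` rectangle, #0000ff→cut S878 F659: (40.48,75.62) → (78.75,75.62) → (78.75,31.67) → (40.48,31.67) → (40.48,75.62) (closed)

[2] `<path>` rectangle, #0000ff→cut S878 F659: (23.08,96.86) → (49.29,96.86) → (49.29,71.32) → (23.08,71.32) → (23.08,96.86) (closed)

[3] `<rect>` rectangle, #0000ff→cut S878 F659: (33.76,61.43) → (62.31,61.43) → (62.31,14.90) → (33.76,14.90) → (33.76,61.43) (closed)

[4] `<path>` cubic bezier, #0000ff→cut S878 F659: (42.43,87.85) → (49.81,86.65) → (36.53,69.35) → (26.85,46.36)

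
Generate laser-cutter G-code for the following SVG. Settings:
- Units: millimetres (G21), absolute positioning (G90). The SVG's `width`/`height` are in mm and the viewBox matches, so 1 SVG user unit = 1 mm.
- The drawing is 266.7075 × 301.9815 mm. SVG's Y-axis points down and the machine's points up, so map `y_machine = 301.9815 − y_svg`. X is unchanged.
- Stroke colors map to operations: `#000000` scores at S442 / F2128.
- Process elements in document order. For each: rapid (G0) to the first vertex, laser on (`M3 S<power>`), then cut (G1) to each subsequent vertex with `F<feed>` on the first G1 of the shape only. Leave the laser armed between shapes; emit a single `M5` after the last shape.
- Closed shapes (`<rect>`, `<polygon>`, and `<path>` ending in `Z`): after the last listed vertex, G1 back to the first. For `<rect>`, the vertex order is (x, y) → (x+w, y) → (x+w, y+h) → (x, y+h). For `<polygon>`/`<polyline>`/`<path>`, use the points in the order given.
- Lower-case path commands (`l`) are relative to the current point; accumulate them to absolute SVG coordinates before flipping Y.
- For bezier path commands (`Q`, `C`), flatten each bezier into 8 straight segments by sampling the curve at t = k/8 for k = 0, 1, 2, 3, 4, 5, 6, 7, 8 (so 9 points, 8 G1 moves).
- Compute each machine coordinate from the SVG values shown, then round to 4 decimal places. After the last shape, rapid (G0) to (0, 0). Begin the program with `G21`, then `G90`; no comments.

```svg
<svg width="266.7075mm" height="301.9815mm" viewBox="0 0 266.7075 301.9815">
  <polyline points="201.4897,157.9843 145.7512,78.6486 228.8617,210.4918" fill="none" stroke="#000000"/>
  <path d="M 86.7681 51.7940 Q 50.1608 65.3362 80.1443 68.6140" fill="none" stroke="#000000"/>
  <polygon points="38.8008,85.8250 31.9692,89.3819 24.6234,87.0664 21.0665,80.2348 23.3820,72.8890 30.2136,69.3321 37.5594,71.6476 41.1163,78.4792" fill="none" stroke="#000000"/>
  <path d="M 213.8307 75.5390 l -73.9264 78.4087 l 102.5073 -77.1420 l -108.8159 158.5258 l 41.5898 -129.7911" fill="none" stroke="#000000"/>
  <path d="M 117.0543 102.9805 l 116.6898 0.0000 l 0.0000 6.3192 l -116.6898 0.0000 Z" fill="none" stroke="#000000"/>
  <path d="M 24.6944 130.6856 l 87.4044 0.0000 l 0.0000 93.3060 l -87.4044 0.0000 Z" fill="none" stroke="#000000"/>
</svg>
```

G21
G90
G0 X201.4897 Y143.9972
M3 S442
G1 X145.7512 Y223.3329 F2128
G1 X228.8617 Y91.4897
G0 X86.7681 Y250.1875
M3 S442
G1 X78.6568 Y246.9623 F2128
G1 X72.6264 Y244.0579
G1 X68.6770 Y241.4743
G1 X66.8085 Y239.2114
G1 X67.0210 Y237.2693
G1 X69.3145 Y235.6479
G1 X73.6889 Y234.3473
G1 X80.1443 Y233.3675
G0 X38.8008 Y216.1565
M3 S442
G1 X31.9692 Y212.5996 F2128
G1 X24.6234 Y214.9151
G1 X21.0665 Y221.7467
G1 X23.3820 Y229.0925
G1 X30.2136 Y232.6494
G1 X37.5594 Y230.3339
G1 X41.1163 Y223.5023
G1 X38.8008 Y216.1565
G0 X213.8307 Y226.4425
M3 S442
G1 X139.9043 Y148.0338 F2128
G1 X242.4116 Y225.1758
G1 X133.5957 Y66.6500
G1 X175.1855 Y196.4411
G0 X117.0543 Y199.0010
M3 S442
G1 X233.7441 Y199.0010 F2128
G1 X233.7441 Y192.6818
G1 X117.0543 Y192.6818
G1 X117.0543 Y199.0010
G0 X24.6944 Y171.2959
M3 S442
G1 X112.0988 Y171.2959 F2128
G1 X112.0988 Y77.9899
G1 X24.6944 Y77.9899
G1 X24.6944 Y171.2959
M5
G0 X0.0000 Y0.0000

Since the viewBox matches the mm dimensions, user units are millimetres directly. The only transform is the Y-flip y_m = 301.9815 − y_svg.

Shape 1 is a open polyline drawn with `<polyline>`. Its stroke #000000 means score at S442, F2128. After flipping Y the toolpath is (201.4897,143.9972) → (145.7512,223.3329) → (228.8617,91.4897).

Shape 2 is a quadratic bezier drawn with `<path>`. Its stroke #000000 means score at S442, F2128. After flipping Y the toolpath is (86.7681,250.1875) → (78.6568,246.9623) → (72.6264,244.0579) → (68.6770,241.4743) → (66.8085,239.2114) → (67.0210,237.2693) → (69.3145,235.6479) → (73.6889,234.3473) → (80.1443,233.3675).

Shape 3 is a regular polygon drawn with `<polygon>`. Its stroke #000000 means score at S442, F2128. After flipping Y the toolpath is (38.8008,216.1565) → (31.9692,212.5996) → (24.6234,214.9151) → (21.0665,221.7467) → (23.3820,229.0925) → (30.2136,232.6494) → (37.5594,230.3339) → (41.1163,223.5023) → (38.8008,216.1565), returning to the start.

Shape 4 is a open polyline drawn with `<path>`. Its stroke #000000 means score at S442, F2128. After flipping Y the toolpath is (213.8307,226.4425) → (139.9043,148.0338) → (242.4116,225.1758) → (133.5957,66.6500) → (175.1855,196.4411).

Shape 5 is a rectangle drawn with `<path>`. Its stroke #000000 means score at S442, F2128. After flipping Y the toolpath is (117.0543,199.0010) → (233.7441,199.0010) → (233.7441,192.6818) → (117.0543,192.6818) → (117.0543,199.0010), returning to the start.

Shape 6 is a rectangle drawn with `<path>`. Its stroke #000000 means score at S442, F2128. After flipping Y the toolpath is (24.6944,171.2959) → (112.0988,171.2959) → (112.0988,77.9899) → (24.6944,77.9899) → (24.6944,171.2959), returning to the start.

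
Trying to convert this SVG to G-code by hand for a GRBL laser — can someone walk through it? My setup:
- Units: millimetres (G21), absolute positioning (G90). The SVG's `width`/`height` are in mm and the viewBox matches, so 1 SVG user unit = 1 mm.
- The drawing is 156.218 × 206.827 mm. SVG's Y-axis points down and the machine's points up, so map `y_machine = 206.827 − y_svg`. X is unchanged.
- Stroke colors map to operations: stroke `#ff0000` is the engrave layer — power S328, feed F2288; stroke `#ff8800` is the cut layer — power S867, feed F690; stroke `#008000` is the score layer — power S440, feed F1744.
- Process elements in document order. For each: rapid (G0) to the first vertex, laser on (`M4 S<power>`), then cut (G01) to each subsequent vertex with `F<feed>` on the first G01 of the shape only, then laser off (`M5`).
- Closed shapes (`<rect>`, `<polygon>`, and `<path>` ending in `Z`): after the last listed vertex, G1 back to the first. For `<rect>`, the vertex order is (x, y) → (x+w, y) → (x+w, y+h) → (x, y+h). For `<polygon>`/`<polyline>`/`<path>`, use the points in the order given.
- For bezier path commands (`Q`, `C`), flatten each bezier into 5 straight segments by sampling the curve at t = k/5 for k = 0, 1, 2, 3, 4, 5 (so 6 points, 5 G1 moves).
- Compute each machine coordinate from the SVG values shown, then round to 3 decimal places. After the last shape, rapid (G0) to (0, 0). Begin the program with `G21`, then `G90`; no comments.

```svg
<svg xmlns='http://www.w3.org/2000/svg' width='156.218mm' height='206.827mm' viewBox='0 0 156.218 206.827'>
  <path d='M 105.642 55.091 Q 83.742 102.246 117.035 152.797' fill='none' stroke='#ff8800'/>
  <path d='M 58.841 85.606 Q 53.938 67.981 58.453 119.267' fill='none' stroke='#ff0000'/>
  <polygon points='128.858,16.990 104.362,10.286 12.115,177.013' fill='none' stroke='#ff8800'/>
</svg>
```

G21
G90
G0 X105.642 Y151.736
M4 S867
G01 X99.090 Y132.738 F690
G01 X96.953 Y113.469
G01 X99.231 Y93.927
G01 X105.926 Y74.115
G01 X117.035 Y54.030
M5
G0 X58.841 Y121.221
M4 S328
G01 X57.257 Y125.515 F2288
G01 X56.425 Y124.295
G01 X56.348 Y117.563
G01 X57.024 Y105.318
G01 X58.453 Y87.560
M5
G0 X128.858 Y189.837
M4 S867
G01 X104.362 Y196.541 F690
G01 X12.115 Y29.814
G01 X128.858 Y189.837
M5
G0 X0.000 Y0.000

Since the viewBox matches the mm dimensions, user units are millimetres directly. The only transform is the Y-flip y_m = 206.827 − y_svg.

Shape 1 is a quadratic bezier drawn with `<path>`. Its stroke #ff8800 means cut at S867, F690. After flipping Y the toolpath is (105.642,151.736) → (99.090,132.738) → (96.953,113.469) → (99.231,93.927) → (105.926,74.115) → (117.035,54.030).

Shape 2 is a quadratic bezier drawn with `<path>`. Its stroke #ff0000 means engrave at S328, F2288. After flipping Y the toolpath is (58.841,121.221) → (57.257,125.515) → (56.425,124.295) → (56.348,117.563) → (57.024,105.318) → (58.453,87.560).

Shape 3 is a closed polygon drawn with `<polygon>`. Its stroke #ff8800 means cut at S867, F690. After flipping Y the toolpath is (128.858,189.837) → (104.362,196.541) → (12.115,29.814) → (128.858,189.837), returning to the start.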